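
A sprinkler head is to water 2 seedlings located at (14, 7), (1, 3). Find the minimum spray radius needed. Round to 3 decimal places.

The smallest circle enclosing two points has them as diameter endpoints.
Centre = midpoint = (7.5, 5); r² = |(14, 7)−(1, 3)|²/4 = 185/4 = 46.25.
r = √(46.25) ≈ 6.801.

6.801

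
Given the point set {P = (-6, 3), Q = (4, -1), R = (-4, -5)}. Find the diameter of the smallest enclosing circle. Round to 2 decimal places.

11.03

Side lengths²: PQ² = 116, PR² = 68, QR² = 80.
Since PQ² = 116 < 80 + 68 = 148, the triangle is acute, so the smallest enclosing circle is the circumcircle.
Circumcentre = (-13/9, -1/9), r² = 2465/81.
Diameter = 2r = 2√(2465/81) ≈ 11.03.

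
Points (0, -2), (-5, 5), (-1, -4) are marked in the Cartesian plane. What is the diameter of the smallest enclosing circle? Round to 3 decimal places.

9.849

Call the three points A, B, C in the order given.
Side lengths²: AB² = 74, AC² = 5, BC² = 97.
Since BC² = 97 ≥ 74 + 5 = 79, the angle opposite BC is not acute, so the smallest enclosing circle has BC as diameter.
Centre = midpoint of BC = (-3, 0.5), r² = 97/4 = 24.25.
Diameter = 2r = 2√(24.25) ≈ 9.849.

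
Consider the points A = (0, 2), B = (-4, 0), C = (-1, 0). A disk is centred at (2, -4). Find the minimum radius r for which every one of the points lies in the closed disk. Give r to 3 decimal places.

7.211

The required radius is the distance from (2, -4) to the farthest point.
Squared distances: 40, 52, 25.
Maximum is 52, attained at B.
r = √52 ≈ 7.211.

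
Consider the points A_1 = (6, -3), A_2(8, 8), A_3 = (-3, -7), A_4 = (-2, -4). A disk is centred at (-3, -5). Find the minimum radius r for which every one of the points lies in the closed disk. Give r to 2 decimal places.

The required radius is the distance from (-3, -5) to the farthest point.
Squared distances: 85, 290, 4, 2.
Maximum is 290, attained at A_2.
r = √290 ≈ 17.03.

17.03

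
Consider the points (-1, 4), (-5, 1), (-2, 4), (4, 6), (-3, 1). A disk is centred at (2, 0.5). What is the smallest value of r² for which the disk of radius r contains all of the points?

The required radius is the distance from (2, 0.5) to the farthest point.
Squared distances: 21.25, 49.25, 28.25, 34.25, 25.25.
Maximum is 49.25, attained at (-5, 1).

49.25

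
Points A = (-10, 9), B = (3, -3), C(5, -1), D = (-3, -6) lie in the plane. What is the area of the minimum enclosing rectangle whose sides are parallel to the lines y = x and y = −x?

162.5

In coordinates u = x + y, v = x − y the rectangle is axis-aligned; the map (x,y)→(u,v) scales areas by 2.
u-values: -1, 0, 4, -9; range = 4 − (-9) = 13.
v-values: -19, 6, 6, 3; range = 6 − (-19) = 25.
Area = (13 × 25) / 2 = 162.5.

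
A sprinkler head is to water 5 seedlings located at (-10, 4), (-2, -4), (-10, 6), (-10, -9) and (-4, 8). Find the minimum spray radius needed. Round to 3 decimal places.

A smallest enclosing disk is always determined by at most three of the input points on its boundary.
The farthest pair is (-10, -9)–(-4, 8) with squared distance 325. The circle on this segment as diameter has centre (-7, -0.5) and r² = 325/4 = 81.25.
Check (-10, 4): distance² to centre = 29.25 ≤ 81.25, so it lies inside.
All remaining points lie in this disk, and no smaller disk contains both endpoints, so this is the minimum enclosing circle.
r = √(81.25) ≈ 9.014.

9.014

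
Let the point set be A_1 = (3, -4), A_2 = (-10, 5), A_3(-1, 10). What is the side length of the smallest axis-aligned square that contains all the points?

The bounding box has width 13 and height 14.
An axis-aligned square enclosing the set must have side ≥ max(width, height).
So the minimum side is max(13, 14) = 14.

14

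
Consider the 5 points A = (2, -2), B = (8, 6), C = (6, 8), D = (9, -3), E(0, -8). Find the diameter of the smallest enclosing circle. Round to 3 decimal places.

A smallest enclosing disk is always determined by at most three of the input points on its boundary.
The farthest pair is C–E with squared distance 292. The circle on this segment as diameter has centre (3, 0) and r² = 292/4 = 73.
Check A: distance² to centre = 5 ≤ 73, so it lies inside.
All remaining points lie in this disk, and no smaller disk contains both endpoints, so this is the minimum enclosing circle.
Diameter = 2r = 2√73 ≈ 17.088.

17.088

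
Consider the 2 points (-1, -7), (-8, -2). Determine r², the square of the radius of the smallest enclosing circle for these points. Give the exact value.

18.5

The smallest circle enclosing two points has them as diameter endpoints.
Centre = midpoint = (-4.5, -4.5); r² = |(-1, -7)−(-8, -2)|²/4 = 74/4 = 18.5.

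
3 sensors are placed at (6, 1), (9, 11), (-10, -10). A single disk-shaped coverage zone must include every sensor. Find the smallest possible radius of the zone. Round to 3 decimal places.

Call the three points A, B, C in the order given.
Side lengths²: AB² = 109, AC² = 377, BC² = 802.
Since BC² = 802 ≥ 377 + 109 = 486, the angle opposite BC is not acute, so the smallest enclosing circle has BC as diameter.
Centre = midpoint of BC = (-0.5, 0.5), r² = 802/4 = 200.5.
r = √(200.5) ≈ 14.160.

14.160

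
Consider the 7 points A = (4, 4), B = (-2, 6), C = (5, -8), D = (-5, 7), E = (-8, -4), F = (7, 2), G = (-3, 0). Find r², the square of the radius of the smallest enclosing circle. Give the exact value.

81.25

The farthest pair is C–D with squared distance 325. The circle on this segment as diameter has centre (0, -0.5) and r² = 325/4 = 81.25.
Check A: distance² to centre = 36.25 ≤ 81.25, so it lies inside.
All remaining points lie in this disk, and no smaller disk contains both endpoints, so this is the minimum enclosing circle.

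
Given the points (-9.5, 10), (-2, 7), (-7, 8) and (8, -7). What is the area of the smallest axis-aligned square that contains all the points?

The bounding box has width 17.5 and height 17.
An axis-aligned square enclosing the set must have side ≥ max(width, height).
So the minimum side is max(17.5, 17) = 17.5.
Area = 17.5² = 306.25.

306.25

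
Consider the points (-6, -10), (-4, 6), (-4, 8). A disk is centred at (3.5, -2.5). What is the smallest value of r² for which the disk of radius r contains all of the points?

166.5

The required radius is the distance from (3.5, -2.5) to the farthest point.
Squared distances: 146.5, 128.5, 166.5.
Maximum is 166.5, attained at (-4, 8).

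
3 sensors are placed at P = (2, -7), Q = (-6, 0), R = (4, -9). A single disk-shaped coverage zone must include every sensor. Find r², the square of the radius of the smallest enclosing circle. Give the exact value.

Side lengths²: PQ² = 113, PR² = 8, QR² = 181.
Since QR² = 181 ≥ 113 + 8 = 121, the angle opposite QR is not acute, so the smallest enclosing circle has QR as diameter.
Centre = midpoint of QR = (-1, -4.5), r² = 181/4 = 45.25.

45.25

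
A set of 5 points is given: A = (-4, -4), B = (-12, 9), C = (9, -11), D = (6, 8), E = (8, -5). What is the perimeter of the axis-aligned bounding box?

82

Width = max x − min x = 9 − (-12) = 21.
Height = max y − min y = 9 − (-11) = 20.
Perimeter = 2(21 + 20) = 82.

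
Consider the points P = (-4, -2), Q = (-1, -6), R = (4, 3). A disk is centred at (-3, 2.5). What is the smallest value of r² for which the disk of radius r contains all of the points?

76.25

The required radius is the distance from (-3, 2.5) to the farthest point.
Squared distances: 21.25, 76.25, 49.25.
Maximum is 76.25, attained at Q.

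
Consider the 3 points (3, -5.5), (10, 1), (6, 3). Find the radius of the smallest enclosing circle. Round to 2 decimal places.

4.81

Call the three points A, B, C in the order given.
Side lengths²: AB² = 91.25, AC² = 81.25, BC² = 20.
Since AB² = 91.25 < 81.25 + 20 = 101.25, the triangle is acute, so the smallest enclosing circle is the circumcircle.
Circumcentre = (6.09375, -1.8125), r² = 23.1689453125.
r = √(23.1689453125) ≈ 4.81.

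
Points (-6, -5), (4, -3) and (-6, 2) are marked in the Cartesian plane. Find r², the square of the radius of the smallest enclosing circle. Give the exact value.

32.5

Call the three points A, B, C in the order given.
Side lengths²: AB² = 104, AC² = 49, BC² = 125.
Since BC² = 125 < 104 + 49 = 153, the triangle is acute, so the smallest enclosing circle is the circumcircle.
Circumcentre = (-1.5, -1.5), r² = 32.5.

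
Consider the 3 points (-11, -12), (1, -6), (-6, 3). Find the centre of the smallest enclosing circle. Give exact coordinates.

(-7, -5)

Call the three points A, B, C in the order given.
Side lengths²: AB² = 180, AC² = 250, BC² = 130.
Since AC² = 250 < 180 + 130 = 310, the triangle is acute, so the smallest enclosing circle is the circumcircle.
Circumcentre = (-7, -5), r² = 65.
Centre = (-7, -5).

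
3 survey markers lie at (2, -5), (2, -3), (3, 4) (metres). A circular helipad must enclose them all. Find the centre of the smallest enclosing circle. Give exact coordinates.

(2.5, -0.5)

Call the three points A, B, C in the order given.
Side lengths²: AB² = 4, AC² = 82, BC² = 50.
Since AC² = 82 ≥ 50 + 4 = 54, the angle opposite AC is not acute, so the smallest enclosing circle has AC as diameter.
Centre = midpoint of AC = (2.5, -0.5), r² = 82/4 = 20.5.
Centre = (2.5, -0.5).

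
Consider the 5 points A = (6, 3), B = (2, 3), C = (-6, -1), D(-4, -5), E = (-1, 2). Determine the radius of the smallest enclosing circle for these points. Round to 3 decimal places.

The minimum enclosing circle is determined by three boundary points: A, C, D.
Their circumcentre is (3/7, -2/7) with r² = 2050/49.
The farthest remaining point B is at distance² 650/49 ≤ 2050/49.
r = √(2050/49) ≈ 6.468.

6.468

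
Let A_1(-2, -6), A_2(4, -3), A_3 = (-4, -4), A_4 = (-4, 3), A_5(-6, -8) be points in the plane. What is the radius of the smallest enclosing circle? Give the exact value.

The minimum enclosing circle of a finite set is fixed by two of the points (as a diameter) or three (as a circumcircle).
The minimum enclosing circle is determined by three boundary points: A_2, A_4, A_5.
Their circumcentre is (-2.25, -3) with r² = 39.0625.
The farthest remaining point A_1 is at distance² 9.0625 ≤ 39.0625.
r = √(39.0625) = 6.25.

6.25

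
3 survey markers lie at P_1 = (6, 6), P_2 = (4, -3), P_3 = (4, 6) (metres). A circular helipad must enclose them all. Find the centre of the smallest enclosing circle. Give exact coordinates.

Side lengths²: P_1P_2² = 85, P_1P_3² = 4, P_2P_3² = 81.
Since P_1P_2² = 85 ≥ 81 + 4 = 85, the angle opposite P_1P_2 is not acute, so the smallest enclosing circle has P_1P_2 as diameter.
Centre = midpoint of P_1P_2 = (5, 1.5), r² = 85/4 = 21.25.
Centre = (5, 1.5).

(5, 1.5)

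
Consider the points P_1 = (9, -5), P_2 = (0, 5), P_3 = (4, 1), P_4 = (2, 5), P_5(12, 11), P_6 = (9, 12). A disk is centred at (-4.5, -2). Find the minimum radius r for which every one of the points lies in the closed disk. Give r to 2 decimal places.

21.01

The required radius is the distance from (-4.5, -2) to the farthest point.
Squared distances: 191.25, 69.25, 81.25, 91.25, 441.25, 378.25.
Maximum is 441.25, attained at P_5.
r = √(441.25) ≈ 21.01.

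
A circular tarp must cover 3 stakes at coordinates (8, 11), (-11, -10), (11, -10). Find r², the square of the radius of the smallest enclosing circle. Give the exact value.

Call the three points A, B, C in the order given.
Side lengths²: AB² = 802, AC² = 450, BC² = 484.
Since AB² = 802 < 484 + 450 = 934, the triangle is acute, so the smallest enclosing circle is the circumcircle.
Circumcentre = (0, -6/7), r² = 10025/49.

10025/49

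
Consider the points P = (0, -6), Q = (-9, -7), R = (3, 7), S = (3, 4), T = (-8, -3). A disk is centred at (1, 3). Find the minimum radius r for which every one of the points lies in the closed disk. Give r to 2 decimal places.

The required radius is the distance from (1, 3) to the farthest point.
Squared distances: 82, 200, 20, 5, 117.
Maximum is 200, attained at Q.
r = √200 ≈ 14.14.

14.14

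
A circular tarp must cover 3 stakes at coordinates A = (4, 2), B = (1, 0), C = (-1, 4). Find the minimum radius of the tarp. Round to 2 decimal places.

2.71

Side lengths²: AB² = 13, AC² = 29, BC² = 20.
Since AC² = 29 < 20 + 13 = 33, the triangle is acute, so the smallest enclosing circle is the circumcircle.
Circumcentre = (1.375, 2.6875), r² = 7.36328125.
r = √(7.36328125) ≈ 2.71.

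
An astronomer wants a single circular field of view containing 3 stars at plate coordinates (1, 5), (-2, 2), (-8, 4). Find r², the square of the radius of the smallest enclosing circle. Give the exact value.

Call the three points A, B, C in the order given.
Side lengths²: AB² = 18, AC² = 82, BC² = 40.
Since AC² = 82 ≥ 40 + 18 = 58, the angle opposite AC is not acute, so the smallest enclosing circle has AC as diameter.
Centre = midpoint of AC = (-3.5, 4.5), r² = 82/4 = 20.5.

20.5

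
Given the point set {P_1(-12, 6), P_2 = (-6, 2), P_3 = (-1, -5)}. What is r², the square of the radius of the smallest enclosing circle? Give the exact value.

Side lengths²: P_1P_2² = 52, P_1P_3² = 242, P_2P_3² = 74.
Since P_1P_3² = 242 ≥ 74 + 52 = 126, the angle opposite P_1P_3 is not acute, so the smallest enclosing circle has P_1P_3 as diameter.
Centre = midpoint of P_1P_3 = (-6.5, 0.5), r² = 242/4 = 60.5.

60.5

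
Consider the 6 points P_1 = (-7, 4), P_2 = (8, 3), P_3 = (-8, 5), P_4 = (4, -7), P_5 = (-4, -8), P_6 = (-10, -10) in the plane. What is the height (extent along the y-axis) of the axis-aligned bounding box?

15

max y = 5, min y = -10, so height = 15.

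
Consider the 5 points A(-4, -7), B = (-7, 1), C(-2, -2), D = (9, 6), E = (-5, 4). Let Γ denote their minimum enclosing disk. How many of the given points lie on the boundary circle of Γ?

3

A smallest enclosing disk is always determined by at most three of the input points on its boundary.
The minimum enclosing circle is determined by three boundary points: A, B, D.
Their circumcentre is (47/22, -3/22) with r² = 20513/242.
The farthest remaining point E is at distance² 16465/242 ≤ 20513/242.
The points at distance exactly r from the centre are A, B, D — 3 points.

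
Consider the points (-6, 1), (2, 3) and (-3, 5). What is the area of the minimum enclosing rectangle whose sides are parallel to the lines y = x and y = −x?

In coordinates u = x + y, v = x − y the rectangle is axis-aligned; the map (x,y)→(u,v) scales areas by 2.
u-values: -5, 5, 2; range = 5 − (-5) = 10.
v-values: -7, -1, -8; range = -1 − (-8) = 7.
Area = (10 × 7) / 2 = 35.

35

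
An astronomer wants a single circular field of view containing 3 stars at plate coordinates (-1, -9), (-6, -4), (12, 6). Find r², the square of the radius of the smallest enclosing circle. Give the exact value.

10441/98

Call the three points A, B, C in the order given.
Side lengths²: AB² = 50, AC² = 394, BC² = 424.
Since BC² = 424 < 394 + 50 = 444, the triangle is acute, so the smallest enclosing circle is the circumcircle.
Circumcentre = (47/14, 5/14), r² = 10441/98.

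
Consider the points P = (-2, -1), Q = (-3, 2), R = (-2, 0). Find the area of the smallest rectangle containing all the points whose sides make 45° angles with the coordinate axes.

4

In coordinates u = x + y, v = x − y the rectangle is axis-aligned; the map (x,y)→(u,v) scales areas by 2.
u-values: -3, -1, -2; range = -1 − (-3) = 2.
v-values: -1, -5, -2; range = -1 − (-5) = 4.
Area = (2 × 4) / 2 = 4.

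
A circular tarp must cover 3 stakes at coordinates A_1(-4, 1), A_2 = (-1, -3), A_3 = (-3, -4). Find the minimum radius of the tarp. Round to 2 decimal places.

Side lengths²: A_1A_2² = 25, A_1A_3² = 26, A_2A_3² = 5.
Since A_1A_3² = 26 < 25 + 5 = 30, the triangle is acute, so the smallest enclosing circle is the circumcircle.
Circumcentre = (-67/22, -31/22), r² = 1625/242.
r = √(1625/242) ≈ 2.59.

2.59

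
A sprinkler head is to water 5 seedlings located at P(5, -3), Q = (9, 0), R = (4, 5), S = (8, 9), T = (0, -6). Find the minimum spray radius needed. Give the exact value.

8.5

A smallest enclosing disk is always determined by at most three of the input points on its boundary.
The farthest pair is S–T with squared distance 289. The circle on this segment as diameter has centre (4, 1.5) and r² = 289/4 = 72.25.
Check P: distance² to centre = 21.25 ≤ 72.25, so it lies inside.
All remaining points lie in this disk, and no smaller disk contains both endpoints, so this is the minimum enclosing circle.
r = √(72.25) = 8.5.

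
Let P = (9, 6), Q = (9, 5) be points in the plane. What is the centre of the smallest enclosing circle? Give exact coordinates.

(9, 5.5)

The smallest circle enclosing two points has them as diameter endpoints.
Centre = midpoint = (9, 5.5); r² = |PQ|²/4 = 1/4 = 0.25.
Centre = (9, 5.5).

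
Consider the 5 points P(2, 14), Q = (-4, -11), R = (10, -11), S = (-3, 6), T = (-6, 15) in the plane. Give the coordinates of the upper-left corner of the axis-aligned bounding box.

(-6, 15)

x-range [-6, 10], y-range [-11, 15].
The upper-left corner is (-6, 15).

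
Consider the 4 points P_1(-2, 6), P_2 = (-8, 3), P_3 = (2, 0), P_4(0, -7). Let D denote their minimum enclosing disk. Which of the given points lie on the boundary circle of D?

The minimum enclosing circle is determined by three boundary points: P_1, P_2, P_4.
Their circumcentre is (-67/28, -5/7) with r² = 35465/784.
The farthest remaining point P_3 is at distance² 15529/784 ≤ 35465/784.
The points at distance exactly r from the centre are P_1, P_2, P_4 — 3 points.

P_1, P_2, P_4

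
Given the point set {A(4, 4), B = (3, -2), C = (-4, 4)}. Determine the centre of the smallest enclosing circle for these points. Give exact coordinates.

Side lengths²: AB² = 37, AC² = 64, BC² = 85.
Since BC² = 85 < 64 + 37 = 101, the triangle is acute, so the smallest enclosing circle is the circumcircle.
Circumcentre = (0, 19/12), r² = 3145/144.
Centre = (0, 19/12).

(0, 19/12)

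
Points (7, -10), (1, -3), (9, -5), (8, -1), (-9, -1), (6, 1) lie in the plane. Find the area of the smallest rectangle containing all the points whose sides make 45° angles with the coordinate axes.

In coordinates u = x + y, v = x − y the rectangle is axis-aligned; the map (x,y)→(u,v) scales areas by 2.
u-values: -3, -2, 4, 7, -10, 7; range = 7 − (-10) = 17.
v-values: 17, 4, 14, 9, -8, 5; range = 17 − (-8) = 25.
Area = (17 × 25) / 2 = 212.5.

212.5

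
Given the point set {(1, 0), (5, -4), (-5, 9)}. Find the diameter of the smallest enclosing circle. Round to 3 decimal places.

16.401

Call the three points A, B, C in the order given.
Side lengths²: AB² = 32, AC² = 117, BC² = 269.
Since BC² = 269 ≥ 117 + 32 = 149, the angle opposite BC is not acute, so the smallest enclosing circle has BC as diameter.
Centre = midpoint of BC = (0, 2.5), r² = 269/4 = 67.25.
Diameter = 2r = 2√(67.25) ≈ 16.401.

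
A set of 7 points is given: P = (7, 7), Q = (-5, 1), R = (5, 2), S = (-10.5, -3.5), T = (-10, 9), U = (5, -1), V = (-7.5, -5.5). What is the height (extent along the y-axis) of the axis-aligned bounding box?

14.5

max y = 9, min y = -5.5, so height = 14.5.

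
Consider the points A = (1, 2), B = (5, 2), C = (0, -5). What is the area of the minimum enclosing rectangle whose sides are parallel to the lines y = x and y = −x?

In coordinates u = x + y, v = x − y the rectangle is axis-aligned; the map (x,y)→(u,v) scales areas by 2.
u-values: 3, 7, -5; range = 7 − (-5) = 12.
v-values: -1, 3, 5; range = 5 − (-1) = 6.
Area = (12 × 6) / 2 = 36.

36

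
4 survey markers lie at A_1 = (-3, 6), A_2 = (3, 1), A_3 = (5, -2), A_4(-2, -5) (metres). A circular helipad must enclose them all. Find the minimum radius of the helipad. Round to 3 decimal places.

The minimum enclosing circle is determined by three boundary points: A_1, A_3, A_4.
Their circumcentre is (-0.3, 0.7) with r² = 35.38.
The farthest remaining point A_2 is at distance² 10.98 ≤ 35.38.
r = √(35.38) ≈ 5.948.

5.948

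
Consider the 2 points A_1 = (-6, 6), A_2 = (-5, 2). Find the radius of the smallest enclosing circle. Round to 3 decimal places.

The smallest circle enclosing two points has them as diameter endpoints.
Centre = midpoint = (-5.5, 4); r² = |A_1A_2|²/4 = 17/4 = 4.25.
r = √(4.25) ≈ 2.062.

2.062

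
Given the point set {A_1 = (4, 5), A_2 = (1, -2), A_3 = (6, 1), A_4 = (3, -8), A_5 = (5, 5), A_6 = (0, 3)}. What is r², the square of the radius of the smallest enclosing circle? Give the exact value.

43.25

By Welzl's lemma the MEC is supported by two points (diametrically opposite) or three points (on a circumcircle).
The farthest pair is A_4–A_5 with squared distance 173. The circle on this segment as diameter has centre (4, -1.5) and r² = 173/4 = 43.25.
Check A_1: distance² to centre = 42.25 ≤ 43.25, so it lies inside.
All remaining points lie in this disk, and no smaller disk contains both endpoints, so this is the minimum enclosing circle.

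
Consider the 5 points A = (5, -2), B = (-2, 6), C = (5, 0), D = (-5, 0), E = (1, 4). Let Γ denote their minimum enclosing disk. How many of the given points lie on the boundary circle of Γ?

A smallest enclosing disk is always determined by at most three of the input points on its boundary.
The minimum enclosing circle is determined by three boundary points: A, B, D.
Their circumcentre is (9/22, 23/22) with r² = 7345/242.
The farthest remaining point C is at distance² 5365/242 ≤ 7345/242.
The points at distance exactly r from the centre are A, B, D — 3 points.

3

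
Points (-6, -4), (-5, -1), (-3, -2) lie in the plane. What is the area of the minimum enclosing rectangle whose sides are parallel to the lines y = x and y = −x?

In coordinates u = x + y, v = x − y the rectangle is axis-aligned; the map (x,y)→(u,v) scales areas by 2.
u-values: -10, -6, -5; range = -5 − (-10) = 5.
v-values: -2, -4, -1; range = -1 − (-4) = 3.
Area = (5 × 3) / 2 = 7.5.

7.5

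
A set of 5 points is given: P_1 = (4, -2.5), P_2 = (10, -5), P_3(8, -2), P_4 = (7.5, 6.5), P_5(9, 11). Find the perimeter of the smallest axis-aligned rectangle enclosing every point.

44

Width = max x − min x = 10 − 4 = 6.
Height = max y − min y = 11 − (-5) = 16.
Perimeter = 2(6 + 16) = 44.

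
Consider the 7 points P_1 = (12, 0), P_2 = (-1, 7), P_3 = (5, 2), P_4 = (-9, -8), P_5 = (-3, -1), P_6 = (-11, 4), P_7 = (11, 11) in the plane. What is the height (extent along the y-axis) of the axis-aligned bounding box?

max y = 11, min y = -8, so height = 19.

19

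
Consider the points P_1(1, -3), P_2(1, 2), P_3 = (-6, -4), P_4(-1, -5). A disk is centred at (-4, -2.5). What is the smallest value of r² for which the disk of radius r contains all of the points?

45.25

The required radius is the distance from (-4, -2.5) to the farthest point.
Squared distances: 25.25, 45.25, 6.25, 15.25.
Maximum is 45.25, attained at P_2.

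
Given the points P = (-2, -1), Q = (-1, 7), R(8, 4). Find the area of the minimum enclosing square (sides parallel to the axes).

The bounding box has width 10 and height 8.
An axis-aligned square enclosing the set must have side ≥ max(width, height).
So the minimum side is max(10, 8) = 10.
Area = 10² = 100.

100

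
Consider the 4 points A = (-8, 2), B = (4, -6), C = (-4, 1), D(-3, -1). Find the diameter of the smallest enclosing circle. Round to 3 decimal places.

14.422

The farthest pair is A–B with squared distance 208. The circle on this segment as diameter has centre (-2, -2) and r² = 208/4 = 52.
Check C: distance² to centre = 13 ≤ 52, so it lies inside.
All remaining points lie in this disk, and no smaller disk contains both endpoints, so this is the minimum enclosing circle.
Diameter = 2r = 2√52 ≈ 14.422.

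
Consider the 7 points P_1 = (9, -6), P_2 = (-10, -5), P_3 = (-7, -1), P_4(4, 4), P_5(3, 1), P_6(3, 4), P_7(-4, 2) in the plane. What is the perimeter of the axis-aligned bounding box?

58

Width = max x − min x = 9 − (-10) = 19.
Height = max y − min y = 4 − (-6) = 10.
Perimeter = 2(19 + 10) = 58.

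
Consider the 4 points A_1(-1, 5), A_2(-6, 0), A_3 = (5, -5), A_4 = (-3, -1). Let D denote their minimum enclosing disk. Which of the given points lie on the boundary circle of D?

A_1, A_2, A_3

The minimum enclosing circle of a finite set is fixed by two of the points (as a diameter) or three (as a circumcircle).
The minimum enclosing circle is determined by three boundary points: A_1, A_2, A_3.
Their circumcentre is (0.125, -1.125) with r² = 38.78125.
The farthest remaining point A_4 is at distance² 9.78125 ≤ 38.78125.
The points at distance exactly r from the centre are A_1, A_2, A_3 — 3 points.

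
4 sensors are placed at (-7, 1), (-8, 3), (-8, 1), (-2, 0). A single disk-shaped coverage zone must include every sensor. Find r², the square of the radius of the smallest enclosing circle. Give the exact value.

11.25

The farthest pair is (-8, 3)–(-2, 0) with squared distance 45. The circle on this segment as diameter has centre (-5, 1.5) and r² = 45/4 = 11.25.
Check (-7, 1): distance² to centre = 4.25 ≤ 11.25, so it lies inside.
All remaining points lie in this disk, and no smaller disk contains both endpoints, so this is the minimum enclosing circle.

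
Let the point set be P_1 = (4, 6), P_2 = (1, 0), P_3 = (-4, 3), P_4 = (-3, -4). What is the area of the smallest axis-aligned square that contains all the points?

The bounding box has width 8 and height 10.
An axis-aligned square enclosing the set must have side ≥ max(width, height).
So the minimum side is max(8, 10) = 10.
Area = 10² = 100.

100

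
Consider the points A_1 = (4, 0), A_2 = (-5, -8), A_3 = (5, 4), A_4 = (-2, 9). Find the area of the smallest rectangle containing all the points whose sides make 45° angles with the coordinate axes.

In coordinates u = x + y, v = x − y the rectangle is axis-aligned; the map (x,y)→(u,v) scales areas by 2.
u-values: 4, -13, 9, 7; range = 9 − (-13) = 22.
v-values: 4, 3, 1, -11; range = 4 − (-11) = 15.
Area = (22 × 15) / 2 = 165.

165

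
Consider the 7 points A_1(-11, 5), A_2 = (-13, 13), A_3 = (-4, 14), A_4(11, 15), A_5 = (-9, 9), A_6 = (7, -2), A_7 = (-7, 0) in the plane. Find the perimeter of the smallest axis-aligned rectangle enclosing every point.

82

Width = max x − min x = 11 − (-13) = 24.
Height = max y − min y = 15 − (-2) = 17.
Perimeter = 2(24 + 17) = 82.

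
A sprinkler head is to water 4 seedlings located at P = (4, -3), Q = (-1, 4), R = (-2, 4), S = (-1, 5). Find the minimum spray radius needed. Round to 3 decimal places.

A smallest enclosing disk is always determined by at most three of the input points on its boundary.
The farthest pair is P–S with squared distance 89. The circle on this segment as diameter has centre (1.5, 1) and r² = 89/4 = 22.25.
Check Q: distance² to centre = 15.25 ≤ 22.25, so it lies inside.
All remaining points lie in this disk, and no smaller disk contains both endpoints, so this is the minimum enclosing circle.
r = √(22.25) ≈ 4.717.

4.717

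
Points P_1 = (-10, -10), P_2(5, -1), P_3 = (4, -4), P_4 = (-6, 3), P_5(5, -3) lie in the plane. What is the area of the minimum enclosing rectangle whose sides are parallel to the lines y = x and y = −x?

204

In coordinates u = x + y, v = x − y the rectangle is axis-aligned; the map (x,y)→(u,v) scales areas by 2.
u-values: -20, 4, 0, -3, 2; range = 4 − (-20) = 24.
v-values: 0, 6, 8, -9, 8; range = 8 − (-9) = 17.
Area = (24 × 17) / 2 = 204.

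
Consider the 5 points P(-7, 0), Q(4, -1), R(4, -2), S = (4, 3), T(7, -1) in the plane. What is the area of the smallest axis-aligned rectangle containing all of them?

x ranges over [-7, 7], width 14.
y ranges over [-2, 3], height 5.
Area = 14 × 5 = 70.

70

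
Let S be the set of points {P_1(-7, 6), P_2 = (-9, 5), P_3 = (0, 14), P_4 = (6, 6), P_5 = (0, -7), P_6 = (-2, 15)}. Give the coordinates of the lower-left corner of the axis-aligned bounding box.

(-9, -7)

x-range [-9, 6], y-range [-7, 15].
The lower-left corner is (-9, -7).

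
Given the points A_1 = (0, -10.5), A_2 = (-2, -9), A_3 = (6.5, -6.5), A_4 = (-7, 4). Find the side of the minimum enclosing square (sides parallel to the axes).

14.5

The bounding box has width 13.5 and height 14.5.
An axis-aligned square enclosing the set must have side ≥ max(width, height).
So the minimum side is max(13.5, 14.5) = 14.5.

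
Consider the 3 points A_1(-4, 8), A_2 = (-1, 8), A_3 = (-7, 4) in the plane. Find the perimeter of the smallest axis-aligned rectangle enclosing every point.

20

Width = max x − min x = -1 − (-7) = 6.
Height = max y − min y = 8 − 4 = 4.
Perimeter = 2(6 + 4) = 20.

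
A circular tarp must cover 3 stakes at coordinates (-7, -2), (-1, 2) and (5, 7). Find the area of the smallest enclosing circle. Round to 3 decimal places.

176.715

Call the three points A, B, C in the order given.
Side lengths²: AB² = 52, AC² = 225, BC² = 61.
Since AC² = 225 ≥ 61 + 52 = 113, the angle opposite AC is not acute, so the smallest enclosing circle has AC as diameter.
Centre = midpoint of AC = (-1, 2.5), r² = 225/4 = 56.25.
Area = π·r² = π·56.25 ≈ 176.715.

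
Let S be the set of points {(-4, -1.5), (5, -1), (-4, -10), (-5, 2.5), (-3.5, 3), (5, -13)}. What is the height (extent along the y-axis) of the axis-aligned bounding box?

16

max y = 3, min y = -13, so height = 16.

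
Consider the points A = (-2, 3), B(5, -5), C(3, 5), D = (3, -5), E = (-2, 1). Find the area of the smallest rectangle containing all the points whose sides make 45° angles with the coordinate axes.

In coordinates u = x + y, v = x − y the rectangle is axis-aligned; the map (x,y)→(u,v) scales areas by 2.
u-values: 1, 0, 8, -2, -1; range = 8 − (-2) = 10.
v-values: -5, 10, -2, 8, -3; range = 10 − (-5) = 15.
Area = (10 × 15) / 2 = 75.

75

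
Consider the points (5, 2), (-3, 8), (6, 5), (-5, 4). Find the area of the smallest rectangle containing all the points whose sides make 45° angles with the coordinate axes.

In coordinates u = x + y, v = x − y the rectangle is axis-aligned; the map (x,y)→(u,v) scales areas by 2.
u-values: 7, 5, 11, -1; range = 11 − (-1) = 12.
v-values: 3, -11, 1, -9; range = 3 − (-11) = 14.
Area = (12 × 14) / 2 = 84.

84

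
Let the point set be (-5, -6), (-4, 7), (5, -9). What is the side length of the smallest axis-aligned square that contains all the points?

The bounding box has width 10 and height 16.
An axis-aligned square enclosing the set must have side ≥ max(width, height).
So the minimum side is max(10, 16) = 16.

16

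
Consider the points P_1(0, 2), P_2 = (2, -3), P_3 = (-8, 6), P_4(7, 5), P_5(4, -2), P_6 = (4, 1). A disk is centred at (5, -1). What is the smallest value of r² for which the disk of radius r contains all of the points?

218

The required radius is the distance from (5, -1) to the farthest point.
Squared distances: 34, 13, 218, 40, 2, 5.
Maximum is 218, attained at P_3.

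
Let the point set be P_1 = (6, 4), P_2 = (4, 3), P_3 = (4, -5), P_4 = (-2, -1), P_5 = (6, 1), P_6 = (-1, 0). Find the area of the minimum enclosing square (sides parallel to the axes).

The bounding box has width 8 and height 9.
An axis-aligned square enclosing the set must have side ≥ max(width, height).
So the minimum side is max(8, 9) = 9.
Area = 9² = 81.

81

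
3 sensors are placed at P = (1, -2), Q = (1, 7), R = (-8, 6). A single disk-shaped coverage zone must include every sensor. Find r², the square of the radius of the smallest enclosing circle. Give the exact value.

Side lengths²: PQ² = 81, PR² = 145, QR² = 82.
Since PR² = 145 < 82 + 81 = 163, the triangle is acute, so the smallest enclosing circle is the circumcircle.
Circumcentre = (-55/18, 2.5), r² = 5945/162.

5945/162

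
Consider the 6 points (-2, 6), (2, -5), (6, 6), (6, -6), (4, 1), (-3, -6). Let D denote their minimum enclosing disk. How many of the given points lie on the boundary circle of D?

A smallest enclosing disk is always determined by at most three of the input points on its boundary.
The farthest pair is (6, 6)–(-3, -6) with squared distance 225. The circle on this segment as diameter has centre (1.5, 0) and r² = 225/4 = 56.25.
Check (-2, 6): distance² to centre = 48.25 ≤ 56.25, so it lies inside.
All remaining points lie in this disk, and no smaller disk contains both endpoints, so this is the minimum enclosing circle.
The points at distance exactly r from the centre are (6, 6), (6, -6), (-3, -6) — 3 points.

3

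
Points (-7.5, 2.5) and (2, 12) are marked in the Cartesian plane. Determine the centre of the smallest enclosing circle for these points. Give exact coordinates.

The smallest circle enclosing two points has them as diameter endpoints.
Centre = midpoint = (-2.75, 7.25); r² = |(-7.5, 2.5)−(2, 12)|²/4 = 180.5/4 = 45.125.
Centre = (-2.75, 7.25).

(-2.75, 7.25)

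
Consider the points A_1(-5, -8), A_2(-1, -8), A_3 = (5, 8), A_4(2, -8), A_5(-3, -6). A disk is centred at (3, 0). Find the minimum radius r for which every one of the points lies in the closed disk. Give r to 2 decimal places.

The required radius is the distance from (3, 0) to the farthest point.
Squared distances: 128, 80, 68, 65, 72.
Maximum is 128, attained at A_1.
r = √128 ≈ 11.31.

11.31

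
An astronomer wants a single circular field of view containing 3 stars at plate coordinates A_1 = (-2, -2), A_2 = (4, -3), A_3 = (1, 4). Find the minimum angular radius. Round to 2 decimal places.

Side lengths²: A_1A_2² = 37, A_1A_3² = 45, A_2A_3² = 58.
Since A_2A_3² = 58 < 45 + 37 = 82, the triangle is acute, so the smallest enclosing circle is the circumcircle.
Circumcentre = (37/26, 1/26), r² = 5365/338.
r = √(5365/338) ≈ 3.98.

3.98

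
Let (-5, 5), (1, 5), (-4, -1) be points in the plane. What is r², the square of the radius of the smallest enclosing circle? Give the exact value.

2257/144

Call the three points A, B, C in the order given.
Side lengths²: AB² = 36, AC² = 37, BC² = 61.
Since BC² = 61 < 37 + 36 = 73, the triangle is acute, so the smallest enclosing circle is the circumcircle.
Circumcentre = (-2, 29/12), r² = 2257/144.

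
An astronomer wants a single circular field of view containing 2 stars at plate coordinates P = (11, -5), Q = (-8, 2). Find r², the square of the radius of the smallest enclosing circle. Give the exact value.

The smallest circle enclosing two points has them as diameter endpoints.
Centre = midpoint = (1.5, -1.5); r² = |PQ|²/4 = 410/4 = 102.5.

102.5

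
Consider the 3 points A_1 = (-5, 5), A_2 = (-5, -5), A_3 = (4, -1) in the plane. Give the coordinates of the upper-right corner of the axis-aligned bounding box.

x-range [-5, 4], y-range [-5, 5].
The upper-right corner is (4, 5).

(4, 5)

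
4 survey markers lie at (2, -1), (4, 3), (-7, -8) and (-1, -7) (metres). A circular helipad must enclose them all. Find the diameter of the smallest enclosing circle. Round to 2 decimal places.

15.56

The farthest pair is (4, 3)–(-7, -8) with squared distance 242. The circle on this segment as diameter has centre (-1.5, -2.5) and r² = 242/4 = 60.5.
Check (2, -1): distance² to centre = 14.5 ≤ 60.5, so it lies inside.
All remaining points lie in this disk, and no smaller disk contains both endpoints, so this is the minimum enclosing circle.
Diameter = 2r = 2√(60.5) ≈ 15.56.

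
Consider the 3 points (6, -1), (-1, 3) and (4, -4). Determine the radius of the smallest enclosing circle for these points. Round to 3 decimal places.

4.311

Call the three points A, B, C in the order given.
Side lengths²: AB² = 65, AC² = 13, BC² = 74.
Since BC² = 74 < 65 + 13 = 78, the triangle is acute, so the smallest enclosing circle is the circumcircle.
Circumcentre = (101/58, -19/58), r² = 31265/1682.
r = √(31265/1682) ≈ 4.311.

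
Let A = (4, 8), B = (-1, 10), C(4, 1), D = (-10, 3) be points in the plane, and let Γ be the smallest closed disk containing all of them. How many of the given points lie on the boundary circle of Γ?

3

By Welzl's lemma the MEC is supported by two points (diametrically opposite) or three points (on a circumcircle).
The minimum enclosing circle is determined by three boundary points: A, C, D.
Their circumcentre is (-37/14, 4.5) with r² = 5525/98.
The farthest remaining point B is at distance² 3229/98 ≤ 5525/98.
The points at distance exactly r from the centre are A, C, D — 3 points.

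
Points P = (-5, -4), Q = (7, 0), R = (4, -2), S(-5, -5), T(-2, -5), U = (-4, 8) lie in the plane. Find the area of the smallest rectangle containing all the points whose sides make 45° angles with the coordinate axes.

161.5

In coordinates u = x + y, v = x − y the rectangle is axis-aligned; the map (x,y)→(u,v) scales areas by 2.
u-values: -9, 7, 2, -10, -7, 4; range = 7 − (-10) = 17.
v-values: -1, 7, 6, 0, 3, -12; range = 7 − (-12) = 19.
Area = (17 × 19) / 2 = 161.5.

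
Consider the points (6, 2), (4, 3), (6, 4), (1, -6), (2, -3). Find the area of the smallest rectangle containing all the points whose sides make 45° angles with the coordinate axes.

45

In coordinates u = x + y, v = x − y the rectangle is axis-aligned; the map (x,y)→(u,v) scales areas by 2.
u-values: 8, 7, 10, -5, -1; range = 10 − (-5) = 15.
v-values: 4, 1, 2, 7, 5; range = 7 − 1 = 6.
Area = (15 × 6) / 2 = 45.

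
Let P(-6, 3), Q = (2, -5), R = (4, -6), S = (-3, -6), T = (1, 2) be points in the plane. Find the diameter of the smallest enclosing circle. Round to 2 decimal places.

The farthest pair is P–R with squared distance 181. The circle on this segment as diameter has centre (-1, -1.5) and r² = 181/4 = 45.25.
Check Q: distance² to centre = 21.25 ≤ 45.25, so it lies inside.
All remaining points lie in this disk, and no smaller disk contains both endpoints, so this is the minimum enclosing circle.
Diameter = 2r = 2√(45.25) ≈ 13.45.

13.45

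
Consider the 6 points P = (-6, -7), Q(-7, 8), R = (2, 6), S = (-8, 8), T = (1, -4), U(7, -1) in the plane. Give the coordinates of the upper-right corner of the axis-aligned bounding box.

x-range [-8, 7], y-range [-7, 8].
The upper-right corner is (7, 8).

(7, 8)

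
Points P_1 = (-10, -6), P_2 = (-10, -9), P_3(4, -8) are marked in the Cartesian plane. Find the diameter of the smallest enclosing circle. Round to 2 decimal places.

14.18

Side lengths²: P_1P_2² = 9, P_1P_3² = 200, P_2P_3² = 197.
Since P_1P_3² = 200 < 197 + 9 = 206, the triangle is acute, so the smallest enclosing circle is the circumcircle.
Circumcentre = (-43/14, -7.5), r² = 4925/98.
Diameter = 2r = 2√(4925/98) ≈ 14.18.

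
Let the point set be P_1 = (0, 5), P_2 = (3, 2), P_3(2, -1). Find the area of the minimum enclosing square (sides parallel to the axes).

36

The bounding box has width 3 and height 6.
An axis-aligned square enclosing the set must have side ≥ max(width, height).
So the minimum side is max(3, 6) = 6.
Area = 6² = 36.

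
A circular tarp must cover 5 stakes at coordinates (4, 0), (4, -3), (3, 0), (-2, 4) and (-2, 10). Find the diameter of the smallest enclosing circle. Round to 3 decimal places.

The farthest pair is (4, -3)–(-2, 10) with squared distance 205. The circle on this segment as diameter has centre (1, 3.5) and r² = 205/4 = 51.25.
Check (4, 0): distance² to centre = 21.25 ≤ 51.25, so it lies inside.
All remaining points lie in this disk, and no smaller disk contains both endpoints, so this is the minimum enclosing circle.
Diameter = 2r = 2√(51.25) ≈ 14.318.

14.318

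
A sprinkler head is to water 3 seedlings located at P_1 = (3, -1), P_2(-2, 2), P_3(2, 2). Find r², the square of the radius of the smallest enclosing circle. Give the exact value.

Side lengths²: P_1P_2² = 34, P_1P_3² = 10, P_2P_3² = 16.
Since P_1P_2² = 34 ≥ 16 + 10 = 26, the angle opposite P_1P_2 is not acute, so the smallest enclosing circle has P_1P_2 as diameter.
Centre = midpoint of P_1P_2 = (0.5, 0.5), r² = 34/4 = 8.5.

8.5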